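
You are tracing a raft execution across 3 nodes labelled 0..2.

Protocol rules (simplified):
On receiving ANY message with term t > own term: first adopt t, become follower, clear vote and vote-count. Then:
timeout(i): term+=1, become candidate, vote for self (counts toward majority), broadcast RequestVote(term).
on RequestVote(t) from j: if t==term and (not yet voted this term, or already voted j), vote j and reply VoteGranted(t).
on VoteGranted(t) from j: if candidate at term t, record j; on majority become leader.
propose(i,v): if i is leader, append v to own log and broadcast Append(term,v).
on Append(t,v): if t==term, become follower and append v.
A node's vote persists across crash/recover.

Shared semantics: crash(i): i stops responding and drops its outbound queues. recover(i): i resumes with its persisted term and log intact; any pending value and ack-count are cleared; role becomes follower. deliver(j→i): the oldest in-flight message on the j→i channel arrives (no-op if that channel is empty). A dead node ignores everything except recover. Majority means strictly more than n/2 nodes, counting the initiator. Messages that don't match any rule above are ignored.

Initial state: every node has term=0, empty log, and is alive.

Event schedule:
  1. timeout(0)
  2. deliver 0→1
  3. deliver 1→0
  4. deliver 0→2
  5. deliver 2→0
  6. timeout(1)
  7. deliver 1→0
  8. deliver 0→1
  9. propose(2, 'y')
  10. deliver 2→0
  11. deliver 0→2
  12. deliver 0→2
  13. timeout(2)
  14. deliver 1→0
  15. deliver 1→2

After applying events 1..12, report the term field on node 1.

2

after 1 — timeout(0): n0:cand/t1/[-]
after 2 — deliver 0→1: n1:foll/t1/[-]
after 3 — deliver 1→0: n0:lead/t1/[-]
after 4 — deliver 0→2: n2:foll/t1/[-]
after 5 — deliver 2→0: ·
after 6 — timeout(1): n1:cand/t2/[-]
after 7 — deliver 1→0: n0:foll/t2/[-]
after 8 — deliver 0→1: n1:lead/t2/[-]
after 9 — propose(2,'y'): ·
after 10 — deliver 2→0: ·
after 11 — deliver 0→2: ·
after 12 — deliver 0→2: ·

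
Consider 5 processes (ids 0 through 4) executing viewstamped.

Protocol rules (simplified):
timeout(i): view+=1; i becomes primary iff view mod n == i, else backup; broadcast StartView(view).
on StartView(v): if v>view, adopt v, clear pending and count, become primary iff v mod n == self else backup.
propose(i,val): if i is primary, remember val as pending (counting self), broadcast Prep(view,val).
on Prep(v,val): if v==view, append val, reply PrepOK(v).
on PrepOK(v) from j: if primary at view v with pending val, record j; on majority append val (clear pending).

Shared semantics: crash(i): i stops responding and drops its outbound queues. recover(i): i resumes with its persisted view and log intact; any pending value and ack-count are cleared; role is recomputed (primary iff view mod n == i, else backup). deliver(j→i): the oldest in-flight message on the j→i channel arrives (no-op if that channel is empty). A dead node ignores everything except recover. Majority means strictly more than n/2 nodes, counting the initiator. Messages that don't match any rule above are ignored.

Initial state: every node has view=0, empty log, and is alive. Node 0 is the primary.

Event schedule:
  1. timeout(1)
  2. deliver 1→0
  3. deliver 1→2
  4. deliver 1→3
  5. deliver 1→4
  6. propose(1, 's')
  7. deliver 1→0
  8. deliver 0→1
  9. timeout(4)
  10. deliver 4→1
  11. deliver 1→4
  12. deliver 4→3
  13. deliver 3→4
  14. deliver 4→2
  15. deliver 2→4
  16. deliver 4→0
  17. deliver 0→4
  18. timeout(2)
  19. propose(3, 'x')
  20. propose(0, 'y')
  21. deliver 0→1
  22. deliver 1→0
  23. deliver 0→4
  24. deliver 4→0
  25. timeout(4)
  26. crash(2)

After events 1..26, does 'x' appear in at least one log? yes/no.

[1] timeout(1) → N1(prim v1 [-])
[2] deliver 1→0 → N0(back v1 [-])
[3] deliver 1→2 → N2(back v1 [-])
[4] deliver 1→3 → N3(back v1 [-])
[5] deliver 1→4 → N4(back v1 [-])
[6] propose(1,'s') → ∅
[7] deliver 1→0 → N0(back v1 [s])
[8] deliver 0→1 → ∅
[9] timeout(4) → N4(back v2 [-])
[10] deliver 4→1 → N1(back v2 [-])
[11] deliver 1→4 → ∅
[12] deliver 4→3 → N3(back v2 [-])
[13] deliver 3→4 → ∅
[14] deliver 4→2 → N2(prim v2 [-])
[15] deliver 2→4 → ∅
[16] deliver 4→0 → N0(back v2 [s])
[17] deliver 0→4 → ∅
[18] timeout(2) → N2(back v3 [-])
[19] propose(3,'x') → ∅
[20] propose(0,'y') → ∅
[21] deliver 0→1 → ∅
[22] deliver 1→0 → ∅
[23] deliver 0→4 → ∅
[24] deliver 4→0 → ∅
[25] timeout(4) → N4(back v3 [-])
[26] crash(2) → N2(✗back v3 [-])

no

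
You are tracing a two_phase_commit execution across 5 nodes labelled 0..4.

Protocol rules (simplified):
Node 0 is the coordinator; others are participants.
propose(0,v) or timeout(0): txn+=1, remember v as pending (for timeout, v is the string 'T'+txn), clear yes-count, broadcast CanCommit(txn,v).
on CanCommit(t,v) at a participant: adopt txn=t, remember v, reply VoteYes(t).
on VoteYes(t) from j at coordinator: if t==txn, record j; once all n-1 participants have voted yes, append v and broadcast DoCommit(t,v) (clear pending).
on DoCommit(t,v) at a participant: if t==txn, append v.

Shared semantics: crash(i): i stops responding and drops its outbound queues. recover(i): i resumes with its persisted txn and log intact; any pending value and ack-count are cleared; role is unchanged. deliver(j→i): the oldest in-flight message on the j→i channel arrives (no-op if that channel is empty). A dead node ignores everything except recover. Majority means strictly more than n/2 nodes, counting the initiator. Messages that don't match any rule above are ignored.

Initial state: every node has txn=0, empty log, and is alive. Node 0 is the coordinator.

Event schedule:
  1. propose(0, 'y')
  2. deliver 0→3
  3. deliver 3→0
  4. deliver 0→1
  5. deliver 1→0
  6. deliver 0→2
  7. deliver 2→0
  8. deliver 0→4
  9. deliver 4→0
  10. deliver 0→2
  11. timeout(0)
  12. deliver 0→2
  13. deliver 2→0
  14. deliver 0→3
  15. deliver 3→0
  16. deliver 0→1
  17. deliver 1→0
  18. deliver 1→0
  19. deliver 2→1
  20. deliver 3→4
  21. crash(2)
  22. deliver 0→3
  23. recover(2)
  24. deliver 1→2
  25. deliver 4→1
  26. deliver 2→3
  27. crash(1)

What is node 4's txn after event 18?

1

after 1 — propose(0,'y'): n0:coor/t1/[-]
after 2 — deliver 0→3: n3:part/t1/[-]
after 3 — deliver 3→0: ·
after 4 — deliver 0→1: n1:part/t1/[-]
after 5 — deliver 1→0: ·
after 6 — deliver 0→2: n2:part/t1/[-]
after 7 — deliver 2→0: ·
after 8 — deliver 0→4: n4:part/t1/[-]
after 9 — deliver 4→0: n0:coor/t1/[y]
after 10 — deliver 0→2: n2:part/t1/[y]
after 11 — timeout(0): n0:coor/t2/[y]
after 12 — deliver 0→2: n2:part/t2/[y]
after 13 — deliver 2→0: ·
after 14 — deliver 0→3: n3:part/t1/[y]
after 15 — deliver 3→0: ·
after 16 — deliver 0→1: n1:part/t1/[y]
after 17 — deliver 1→0: ·
after 18 — deliver 1→0: ·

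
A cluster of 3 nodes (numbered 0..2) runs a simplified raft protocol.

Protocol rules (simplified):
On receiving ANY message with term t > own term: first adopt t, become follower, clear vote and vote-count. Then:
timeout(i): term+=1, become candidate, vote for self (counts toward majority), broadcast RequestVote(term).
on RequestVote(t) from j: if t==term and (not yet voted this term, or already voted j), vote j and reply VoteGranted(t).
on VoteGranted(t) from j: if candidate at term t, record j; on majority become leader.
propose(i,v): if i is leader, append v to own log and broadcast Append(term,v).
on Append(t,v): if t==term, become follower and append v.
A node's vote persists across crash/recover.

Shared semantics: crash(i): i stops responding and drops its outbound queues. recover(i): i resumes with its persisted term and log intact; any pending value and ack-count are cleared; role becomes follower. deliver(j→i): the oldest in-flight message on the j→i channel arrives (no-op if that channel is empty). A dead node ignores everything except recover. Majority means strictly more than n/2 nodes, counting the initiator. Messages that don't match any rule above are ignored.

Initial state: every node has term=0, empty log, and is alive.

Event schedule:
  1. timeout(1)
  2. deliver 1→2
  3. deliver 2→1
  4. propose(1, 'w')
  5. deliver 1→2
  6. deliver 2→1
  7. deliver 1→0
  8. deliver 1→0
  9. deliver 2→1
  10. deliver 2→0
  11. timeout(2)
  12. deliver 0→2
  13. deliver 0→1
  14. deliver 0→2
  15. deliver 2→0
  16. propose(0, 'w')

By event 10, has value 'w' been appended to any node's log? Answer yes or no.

step 1 timeout(1): 1={cand,t=1,log=-}
step 2 deliver 1→2: 2={foll,t=1,log=-}
step 3 deliver 2→1: 1={lead,t=1,log=-}
step 4 propose(1,'w'): 1={lead,t=1,log=w}
step 5 deliver 1→2: 2={foll,t=1,log=w}
step 6 deliver 2→1: —
step 7 deliver 1→0: 0={foll,t=1,log=-}
step 8 deliver 1→0: 0={foll,t=1,log=w}
step 9 deliver 2→1: —
step 10 deliver 2→0: —

yes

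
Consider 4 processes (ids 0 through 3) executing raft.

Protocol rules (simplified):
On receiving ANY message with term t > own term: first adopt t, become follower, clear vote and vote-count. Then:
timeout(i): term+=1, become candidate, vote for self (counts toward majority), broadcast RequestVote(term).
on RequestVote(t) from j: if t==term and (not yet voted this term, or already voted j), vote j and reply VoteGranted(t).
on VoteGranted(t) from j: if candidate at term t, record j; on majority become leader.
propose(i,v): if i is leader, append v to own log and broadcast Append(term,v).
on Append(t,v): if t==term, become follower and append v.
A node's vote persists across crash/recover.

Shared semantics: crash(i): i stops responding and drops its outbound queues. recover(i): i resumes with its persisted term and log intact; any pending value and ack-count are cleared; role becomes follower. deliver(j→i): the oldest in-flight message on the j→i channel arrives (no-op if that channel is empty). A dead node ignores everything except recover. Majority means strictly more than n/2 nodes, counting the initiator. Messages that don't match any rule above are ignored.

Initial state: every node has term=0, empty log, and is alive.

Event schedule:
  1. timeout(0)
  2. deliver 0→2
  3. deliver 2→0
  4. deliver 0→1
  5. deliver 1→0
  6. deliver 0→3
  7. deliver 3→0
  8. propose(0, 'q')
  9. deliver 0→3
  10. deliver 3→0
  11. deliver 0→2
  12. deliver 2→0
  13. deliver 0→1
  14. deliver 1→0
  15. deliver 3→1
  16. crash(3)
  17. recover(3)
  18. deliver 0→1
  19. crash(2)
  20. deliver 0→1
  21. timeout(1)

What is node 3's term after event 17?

e1 timeout(0): 0[cand,t=1,-]
e2 deliver 0→2: 2[foll,t=1,-]
e3 deliver 2→0: ·
e4 deliver 0→1: 1[foll,t=1,-]
e5 deliver 1→0: 0[lead,t=1,-]
e6 deliver 0→3: 3[foll,t=1,-]
e7 deliver 3→0: ·
e8 propose(0,'q'): 0[lead,t=1,q]
e9 deliver 0→3: 3[foll,t=1,q]
e10 deliver 3→0: ·
e11 deliver 0→2: 2[foll,t=1,q]
e12 deliver 2→0: ·
e13 deliver 0→1: 1[foll,t=1,q]
e14 deliver 1→0: ·
e15 deliver 3→1: ·
e16 crash(3): 3[✗foll,t=1,q]
e17 recover(3): 3[foll,t=1,q]

1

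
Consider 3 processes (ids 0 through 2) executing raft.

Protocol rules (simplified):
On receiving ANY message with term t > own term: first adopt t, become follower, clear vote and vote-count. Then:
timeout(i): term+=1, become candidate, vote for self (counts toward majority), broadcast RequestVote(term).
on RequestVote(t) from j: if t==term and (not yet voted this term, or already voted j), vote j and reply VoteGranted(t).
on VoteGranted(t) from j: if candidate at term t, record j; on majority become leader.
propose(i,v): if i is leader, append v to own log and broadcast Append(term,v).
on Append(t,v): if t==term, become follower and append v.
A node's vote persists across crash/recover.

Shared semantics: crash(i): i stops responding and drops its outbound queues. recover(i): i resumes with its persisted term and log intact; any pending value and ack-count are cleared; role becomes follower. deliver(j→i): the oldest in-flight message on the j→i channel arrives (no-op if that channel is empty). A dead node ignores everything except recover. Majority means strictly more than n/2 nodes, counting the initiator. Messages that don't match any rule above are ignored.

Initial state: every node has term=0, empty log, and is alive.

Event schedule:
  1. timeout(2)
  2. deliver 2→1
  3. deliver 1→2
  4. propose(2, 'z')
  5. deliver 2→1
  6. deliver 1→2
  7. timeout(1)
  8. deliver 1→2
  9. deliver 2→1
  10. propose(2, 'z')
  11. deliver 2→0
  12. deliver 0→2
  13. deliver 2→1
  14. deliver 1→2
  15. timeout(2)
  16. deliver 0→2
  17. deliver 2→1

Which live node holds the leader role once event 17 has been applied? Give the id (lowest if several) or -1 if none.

-1

1. timeout(2):  <2:cand t1 ->
2. deliver 2→1:  <1:foll t1 ->
3. deliver 1→2:  <2:lead t1 ->
4. propose(2,'z'):  <2:lead t1 z>
5. deliver 2→1:  <1:foll t1 z>
6. deliver 1→2:  nop
7. timeout(1):  <1:cand t2 z>
8. deliver 1→2:  <2:foll t2 z>
9. deliver 2→1:  <1:lead t2 z>
10. propose(2,'z'):  nop
11. deliver 2→0:  <0:foll t1 ->
12. deliver 0→2:  nop
13. deliver 2→1:  nop
14. deliver 1→2:  nop
15. timeout(2):  <2:cand t3 z>
16. deliver 0→2:  nop
17. deliver 2→1:  <1:foll t3 z>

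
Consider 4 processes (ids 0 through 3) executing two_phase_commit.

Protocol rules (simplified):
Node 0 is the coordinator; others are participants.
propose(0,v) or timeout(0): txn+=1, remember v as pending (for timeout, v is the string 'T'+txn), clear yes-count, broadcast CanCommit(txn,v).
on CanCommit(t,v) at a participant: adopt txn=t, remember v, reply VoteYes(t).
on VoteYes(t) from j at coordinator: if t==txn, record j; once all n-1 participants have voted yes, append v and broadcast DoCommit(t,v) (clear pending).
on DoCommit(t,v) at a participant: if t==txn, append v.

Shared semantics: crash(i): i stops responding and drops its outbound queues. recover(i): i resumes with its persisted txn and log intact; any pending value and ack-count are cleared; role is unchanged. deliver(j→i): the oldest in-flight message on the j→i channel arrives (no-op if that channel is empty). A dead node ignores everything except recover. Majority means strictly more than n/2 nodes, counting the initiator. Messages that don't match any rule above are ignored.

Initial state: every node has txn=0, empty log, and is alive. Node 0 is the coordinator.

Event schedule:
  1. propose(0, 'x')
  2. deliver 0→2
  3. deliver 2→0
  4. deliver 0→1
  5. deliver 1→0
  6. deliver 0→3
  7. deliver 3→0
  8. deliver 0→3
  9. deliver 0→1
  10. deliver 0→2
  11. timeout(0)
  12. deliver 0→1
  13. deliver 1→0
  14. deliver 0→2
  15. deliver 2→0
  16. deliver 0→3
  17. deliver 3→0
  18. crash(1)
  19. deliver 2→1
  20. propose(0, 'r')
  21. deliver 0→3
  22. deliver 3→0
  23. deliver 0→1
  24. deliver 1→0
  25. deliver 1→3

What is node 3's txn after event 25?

2

[1] propose(0,'x') → N0(coor t1 [-])
[2] deliver 0→2 → N2(part t1 [-])
[3] deliver 2→0 → ∅
[4] deliver 0→1 → N1(part t1 [-])
[5] deliver 1→0 → ∅
[6] deliver 0→3 → N3(part t1 [-])
[7] deliver 3→0 → N0(coor t1 [x])
[8] deliver 0→3 → N3(part t1 [x])
[9] deliver 0→1 → N1(part t1 [x])
[10] deliver 0→2 → N2(part t1 [x])
[11] timeout(0) → N0(coor t2 [x])
[12] deliver 0→1 → N1(part t2 [x])
[13] deliver 1→0 → ∅
[14] deliver 0→2 → N2(part t2 [x])
[15] deliver 2→0 → ∅
[16] deliver 0→3 → N3(part t2 [x])
[17] deliver 3→0 → N0(coor t2 [x,T2])
[18] crash(1) → N1(✗part t2 [x])
[19] deliver 2→1 → ∅
[20] propose(0,'r') → N0(coor t3 [x,T2])
[21] deliver 0→3 → N3(part t2 [x,T2])
[22] deliver 3→0 → ∅
[23] deliver 0→1 → ∅
[24] deliver 1→0 → ∅
[25] deliver 1→3 → ∅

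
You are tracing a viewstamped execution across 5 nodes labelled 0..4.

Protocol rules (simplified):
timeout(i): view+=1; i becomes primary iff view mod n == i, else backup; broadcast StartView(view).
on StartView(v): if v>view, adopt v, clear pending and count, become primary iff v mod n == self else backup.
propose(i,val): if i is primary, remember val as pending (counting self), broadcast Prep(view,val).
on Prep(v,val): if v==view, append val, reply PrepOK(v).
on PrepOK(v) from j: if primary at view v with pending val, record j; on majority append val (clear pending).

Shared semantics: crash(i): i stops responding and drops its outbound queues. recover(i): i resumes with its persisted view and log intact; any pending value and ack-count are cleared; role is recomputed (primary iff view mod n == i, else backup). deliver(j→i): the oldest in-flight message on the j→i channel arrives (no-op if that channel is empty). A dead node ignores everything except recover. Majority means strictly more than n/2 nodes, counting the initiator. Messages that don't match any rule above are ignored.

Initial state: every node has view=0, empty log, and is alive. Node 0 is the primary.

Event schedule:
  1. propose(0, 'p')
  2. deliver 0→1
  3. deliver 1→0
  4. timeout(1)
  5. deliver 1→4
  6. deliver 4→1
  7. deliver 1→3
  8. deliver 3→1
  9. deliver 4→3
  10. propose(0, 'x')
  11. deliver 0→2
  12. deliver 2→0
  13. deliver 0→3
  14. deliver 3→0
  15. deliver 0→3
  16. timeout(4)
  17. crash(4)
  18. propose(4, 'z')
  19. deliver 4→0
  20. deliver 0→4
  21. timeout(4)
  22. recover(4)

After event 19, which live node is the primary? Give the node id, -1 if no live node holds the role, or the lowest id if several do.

0

after 1 — propose(0,'p'): ·
after 2 — deliver 0→1: n1:back/v0/[p]
after 3 — deliver 1→0: ·
after 4 — timeout(1): n1:prim/v1/[p]
after 5 — deliver 1→4: n4:back/v1/[-]
after 6 — deliver 4→1: ·
after 7 — deliver 1→3: n3:back/v1/[-]
after 8 — deliver 3→1: ·
after 9 — deliver 4→3: ·
after 10 — propose(0,'x'): ·
after 11 — deliver 0→2: n2:back/v0/[p]
after 12 — deliver 2→0: ·
after 13 — deliver 0→3: ·
after 14 — deliver 3→0: ·
after 15 — deliver 0→3: ·
after 16 — timeout(4): n4:back/v2/[-]
after 17 — crash(4): n4:✗back/v2/[-]
after 18 — propose(4,'z'): ·
after 19 — deliver 4→0: ·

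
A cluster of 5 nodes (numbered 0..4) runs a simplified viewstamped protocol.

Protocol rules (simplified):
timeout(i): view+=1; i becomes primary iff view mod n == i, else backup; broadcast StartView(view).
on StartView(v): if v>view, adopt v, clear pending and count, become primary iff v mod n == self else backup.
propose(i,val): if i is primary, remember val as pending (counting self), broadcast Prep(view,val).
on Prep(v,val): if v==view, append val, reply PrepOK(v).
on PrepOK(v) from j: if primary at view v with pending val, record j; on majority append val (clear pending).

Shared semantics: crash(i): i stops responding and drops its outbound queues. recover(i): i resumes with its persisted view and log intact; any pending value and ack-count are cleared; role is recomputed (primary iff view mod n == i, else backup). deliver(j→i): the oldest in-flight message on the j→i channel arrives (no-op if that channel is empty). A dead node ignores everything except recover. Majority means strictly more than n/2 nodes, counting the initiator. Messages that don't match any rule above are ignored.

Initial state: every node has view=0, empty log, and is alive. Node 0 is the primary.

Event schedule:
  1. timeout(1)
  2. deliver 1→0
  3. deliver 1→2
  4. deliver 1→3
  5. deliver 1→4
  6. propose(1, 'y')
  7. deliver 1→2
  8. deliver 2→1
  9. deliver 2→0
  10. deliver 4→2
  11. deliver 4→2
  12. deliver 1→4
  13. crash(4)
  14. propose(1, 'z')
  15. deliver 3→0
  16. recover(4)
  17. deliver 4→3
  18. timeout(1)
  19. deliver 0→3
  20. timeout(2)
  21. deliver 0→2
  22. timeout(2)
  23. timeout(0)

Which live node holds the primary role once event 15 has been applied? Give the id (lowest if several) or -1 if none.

1

1. timeout(1):  <1:prim v1 ->
2. deliver 1→0:  <0:back v1 ->
3. deliver 1→2:  <2:back v1 ->
4. deliver 1→3:  <3:back v1 ->
5. deliver 1→4:  <4:back v1 ->
6. propose(1,'y'):  nop
7. deliver 1→2:  <2:back v1 y>
8. deliver 2→1:  nop
9. deliver 2→0:  nop
10. deliver 4→2:  nop
11. deliver 4→2:  nop
12. deliver 1→4:  <4:back v1 y>
13. crash(4):  <4:✗back v1 y>
14. propose(1,'z'):  nop
15. deliver 3→0:  nop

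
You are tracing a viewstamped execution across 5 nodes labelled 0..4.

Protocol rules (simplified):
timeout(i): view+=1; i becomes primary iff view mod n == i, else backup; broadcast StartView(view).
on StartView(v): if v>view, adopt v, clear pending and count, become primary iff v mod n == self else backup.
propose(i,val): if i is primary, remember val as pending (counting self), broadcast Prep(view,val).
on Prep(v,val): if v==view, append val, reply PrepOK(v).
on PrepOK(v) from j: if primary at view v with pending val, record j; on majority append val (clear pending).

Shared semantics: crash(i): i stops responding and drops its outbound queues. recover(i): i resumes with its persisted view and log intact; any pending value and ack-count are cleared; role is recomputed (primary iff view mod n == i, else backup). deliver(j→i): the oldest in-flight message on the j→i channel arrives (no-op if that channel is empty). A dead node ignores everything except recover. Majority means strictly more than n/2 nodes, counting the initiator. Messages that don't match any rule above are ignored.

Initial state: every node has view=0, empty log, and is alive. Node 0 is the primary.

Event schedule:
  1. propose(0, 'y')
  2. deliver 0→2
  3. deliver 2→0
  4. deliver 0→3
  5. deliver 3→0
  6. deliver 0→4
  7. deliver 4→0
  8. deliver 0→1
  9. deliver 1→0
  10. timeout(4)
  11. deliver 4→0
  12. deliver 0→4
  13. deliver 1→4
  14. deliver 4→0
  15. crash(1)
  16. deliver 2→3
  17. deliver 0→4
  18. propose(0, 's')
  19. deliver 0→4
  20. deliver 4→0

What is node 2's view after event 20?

0

1. propose(0,'y'):  nop
2. deliver 0→2:  <2:back v0 y>
3. deliver 2→0:  nop
4. deliver 0→3:  <3:back v0 y>
5. deliver 3→0:  <0:prim v0 y>
6. deliver 0→4:  <4:back v0 y>
7. deliver 4→0:  nop
8. deliver 0→1:  <1:back v0 y>
9. deliver 1→0:  nop
10. timeout(4):  <4:back v1 y>
11. deliver 4→0:  <0:back v1 y>
12. deliver 0→4:  nop
13. deliver 1→4:  nop
14. deliver 4→0:  nop
15. crash(1):  <1:✗back v0 y>
16. deliver 2→3:  nop
17. deliver 0→4:  nop
18. propose(0,'s'):  nop
19. deliver 0→4:  nop
20. deliver 4→0:  nop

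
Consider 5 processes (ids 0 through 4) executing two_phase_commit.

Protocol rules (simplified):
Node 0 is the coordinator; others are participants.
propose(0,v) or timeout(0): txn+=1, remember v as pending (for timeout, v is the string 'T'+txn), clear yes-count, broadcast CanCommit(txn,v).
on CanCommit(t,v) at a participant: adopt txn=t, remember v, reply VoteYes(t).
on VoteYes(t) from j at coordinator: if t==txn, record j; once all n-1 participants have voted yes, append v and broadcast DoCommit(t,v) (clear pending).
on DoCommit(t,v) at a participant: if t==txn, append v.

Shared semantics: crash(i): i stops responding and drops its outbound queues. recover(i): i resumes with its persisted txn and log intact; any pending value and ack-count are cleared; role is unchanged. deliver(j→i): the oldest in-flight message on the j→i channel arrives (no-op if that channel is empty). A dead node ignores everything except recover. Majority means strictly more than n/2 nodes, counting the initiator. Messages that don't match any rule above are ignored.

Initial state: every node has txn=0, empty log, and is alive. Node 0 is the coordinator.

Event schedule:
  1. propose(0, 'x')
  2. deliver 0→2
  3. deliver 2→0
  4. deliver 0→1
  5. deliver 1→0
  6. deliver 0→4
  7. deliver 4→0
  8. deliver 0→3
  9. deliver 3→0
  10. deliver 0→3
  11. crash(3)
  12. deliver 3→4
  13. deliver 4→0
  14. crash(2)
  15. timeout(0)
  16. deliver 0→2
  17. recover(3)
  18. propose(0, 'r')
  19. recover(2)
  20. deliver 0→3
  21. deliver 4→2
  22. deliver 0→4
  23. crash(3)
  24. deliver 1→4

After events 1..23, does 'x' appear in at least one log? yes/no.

yes

[1] propose(0,'x') → N0(coor t1 [-])
[2] deliver 0→2 → N2(part t1 [-])
[3] deliver 2→0 → ∅
[4] deliver 0→1 → N1(part t1 [-])
[5] deliver 1→0 → ∅
[6] deliver 0→4 → N4(part t1 [-])
[7] deliver 4→0 → ∅
[8] deliver 0→3 → N3(part t1 [-])
[9] deliver 3→0 → N0(coor t1 [x])
[10] deliver 0→3 → N3(part t1 [x])
[11] crash(3) → N3(✗part t1 [x])
[12] deliver 3→4 → ∅
[13] deliver 4→0 → ∅
[14] crash(2) → N2(✗part t1 [-])
[15] timeout(0) → N0(coor t2 [x])
[16] deliver 0→2 → ∅
[17] recover(3) → N3(part t1 [x])
[18] propose(0,'r') → N0(coor t3 [x])
[19] recover(2) → N2(part t1 [-])
[20] deliver 0→3 → N3(part t2 [x])
[21] deliver 4→2 → ∅
[22] deliver 0→4 → N4(part t1 [x])
[23] crash(3) → N3(✗part t2 [x])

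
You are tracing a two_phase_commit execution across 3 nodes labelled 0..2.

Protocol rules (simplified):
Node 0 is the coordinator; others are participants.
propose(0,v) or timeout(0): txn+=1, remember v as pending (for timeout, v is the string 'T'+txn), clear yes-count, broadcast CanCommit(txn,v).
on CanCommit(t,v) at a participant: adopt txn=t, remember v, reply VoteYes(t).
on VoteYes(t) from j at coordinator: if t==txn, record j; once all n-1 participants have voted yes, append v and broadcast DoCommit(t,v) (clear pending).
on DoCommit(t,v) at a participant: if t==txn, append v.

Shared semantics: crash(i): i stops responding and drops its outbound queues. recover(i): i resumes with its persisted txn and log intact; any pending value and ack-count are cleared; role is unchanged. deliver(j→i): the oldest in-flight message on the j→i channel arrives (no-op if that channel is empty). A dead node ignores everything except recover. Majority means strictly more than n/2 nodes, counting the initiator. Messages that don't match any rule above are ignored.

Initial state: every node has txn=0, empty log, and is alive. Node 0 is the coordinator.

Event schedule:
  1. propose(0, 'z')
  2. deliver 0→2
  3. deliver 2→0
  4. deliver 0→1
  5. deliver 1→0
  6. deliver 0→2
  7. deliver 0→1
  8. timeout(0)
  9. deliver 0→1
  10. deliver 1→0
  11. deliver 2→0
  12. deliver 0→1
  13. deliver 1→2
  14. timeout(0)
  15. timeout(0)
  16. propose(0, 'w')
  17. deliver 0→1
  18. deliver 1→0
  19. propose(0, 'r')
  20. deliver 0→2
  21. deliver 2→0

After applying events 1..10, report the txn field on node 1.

2

[1] propose(0,'z') → N0(coor t1 [-])
[2] deliver 0→2 → N2(part t1 [-])
[3] deliver 2→0 → ∅
[4] deliver 0→1 → N1(part t1 [-])
[5] deliver 1→0 → N0(coor t1 [z])
[6] deliver 0→2 → N2(part t1 [z])
[7] deliver 0→1 → N1(part t1 [z])
[8] timeout(0) → N0(coor t2 [z])
[9] deliver 0→1 → N1(part t2 [z])
[10] deliver 1→0 → ∅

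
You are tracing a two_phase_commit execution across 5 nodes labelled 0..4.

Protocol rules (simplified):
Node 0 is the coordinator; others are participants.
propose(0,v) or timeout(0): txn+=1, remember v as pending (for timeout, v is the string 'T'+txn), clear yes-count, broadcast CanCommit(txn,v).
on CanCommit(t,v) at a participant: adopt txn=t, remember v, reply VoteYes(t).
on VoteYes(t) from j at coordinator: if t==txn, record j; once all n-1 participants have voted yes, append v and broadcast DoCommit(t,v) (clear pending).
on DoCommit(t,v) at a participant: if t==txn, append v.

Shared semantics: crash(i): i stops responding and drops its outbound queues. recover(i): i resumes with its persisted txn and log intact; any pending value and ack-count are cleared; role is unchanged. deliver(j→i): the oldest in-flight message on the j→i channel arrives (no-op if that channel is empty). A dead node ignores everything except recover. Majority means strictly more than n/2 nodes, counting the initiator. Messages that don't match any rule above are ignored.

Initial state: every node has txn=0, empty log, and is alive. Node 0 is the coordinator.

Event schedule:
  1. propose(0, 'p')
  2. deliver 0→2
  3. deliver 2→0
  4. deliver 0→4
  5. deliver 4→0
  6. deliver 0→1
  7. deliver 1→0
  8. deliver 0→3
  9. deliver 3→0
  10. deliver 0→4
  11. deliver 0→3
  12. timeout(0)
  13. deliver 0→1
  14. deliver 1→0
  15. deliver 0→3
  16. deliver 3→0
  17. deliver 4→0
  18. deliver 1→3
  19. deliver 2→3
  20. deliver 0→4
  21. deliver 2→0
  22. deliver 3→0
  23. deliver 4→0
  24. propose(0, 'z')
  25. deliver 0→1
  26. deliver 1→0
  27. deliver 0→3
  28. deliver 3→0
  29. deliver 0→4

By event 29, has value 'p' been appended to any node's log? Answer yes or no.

yes

[1] propose(0,'p') → N0(coor t1 [-])
[2] deliver 0→2 → N2(part t1 [-])
[3] deliver 2→0 → ∅
[4] deliver 0→4 → N4(part t1 [-])
[5] deliver 4→0 → ∅
[6] deliver 0→1 → N1(part t1 [-])
[7] deliver 1→0 → ∅
[8] deliver 0→3 → N3(part t1 [-])
[9] deliver 3→0 → N0(coor t1 [p])
[10] deliver 0→4 → N4(part t1 [p])
[11] deliver 0→3 → N3(part t1 [p])
[12] timeout(0) → N0(coor t2 [p])
[13] deliver 0→1 → N1(part t1 [p])
[14] deliver 1→0 → ∅
[15] deliver 0→3 → N3(part t2 [p])
[16] deliver 3→0 → ∅
[17] deliver 4→0 → ∅
[18] deliver 1→3 → ∅
[19] deliver 2→3 → ∅
[20] deliver 0→4 → N4(part t2 [p])
[21] deliver 2→0 → ∅
[22] deliver 3→0 → ∅
[23] deliver 4→0 → ∅
[24] propose(0,'z') → N0(coor t3 [p])
[25] deliver 0→1 → N1(part t2 [p])
[26] deliver 1→0 → ∅
[27] deliver 0→3 → N3(part t3 [p])
[28] deliver 3→0 → ∅
[29] deliver 0→4 → N4(part t3 [p])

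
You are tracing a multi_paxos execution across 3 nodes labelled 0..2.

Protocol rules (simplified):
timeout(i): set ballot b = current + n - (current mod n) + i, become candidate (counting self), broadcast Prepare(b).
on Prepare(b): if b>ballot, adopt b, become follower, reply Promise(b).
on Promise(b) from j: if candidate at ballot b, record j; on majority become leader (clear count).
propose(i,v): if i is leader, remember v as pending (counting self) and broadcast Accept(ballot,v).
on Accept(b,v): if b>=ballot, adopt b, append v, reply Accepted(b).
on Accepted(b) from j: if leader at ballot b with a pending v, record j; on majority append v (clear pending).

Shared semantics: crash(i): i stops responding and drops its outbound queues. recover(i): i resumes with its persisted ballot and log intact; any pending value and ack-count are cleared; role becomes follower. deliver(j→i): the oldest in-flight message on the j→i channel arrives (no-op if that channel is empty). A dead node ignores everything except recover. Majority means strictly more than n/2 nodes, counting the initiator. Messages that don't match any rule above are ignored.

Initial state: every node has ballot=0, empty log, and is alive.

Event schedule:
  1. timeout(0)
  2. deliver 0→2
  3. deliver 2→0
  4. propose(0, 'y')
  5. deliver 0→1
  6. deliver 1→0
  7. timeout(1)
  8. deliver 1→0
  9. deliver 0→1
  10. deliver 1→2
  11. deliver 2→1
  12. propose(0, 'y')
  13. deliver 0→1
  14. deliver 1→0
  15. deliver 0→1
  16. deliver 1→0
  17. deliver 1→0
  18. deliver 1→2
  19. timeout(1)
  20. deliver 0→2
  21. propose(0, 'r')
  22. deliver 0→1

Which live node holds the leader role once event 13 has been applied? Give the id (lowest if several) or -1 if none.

1

[1] timeout(0) → N0(cand b3 [-])
[2] deliver 0→2 → N2(foll b3 [-])
[3] deliver 2→0 → N0(lead b3 [-])
[4] propose(0,'y') → ∅
[5] deliver 0→1 → N1(foll b3 [-])
[6] deliver 1→0 → ∅
[7] timeout(1) → N1(cand b7 [-])
[8] deliver 1→0 → N0(foll b7 [-])
[9] deliver 0→1 → ∅
[10] deliver 1→2 → N2(foll b7 [-])
[11] deliver 2→1 → N1(lead b7 [-])
[12] propose(0,'y') → ∅
[13] deliver 0→1 → ∅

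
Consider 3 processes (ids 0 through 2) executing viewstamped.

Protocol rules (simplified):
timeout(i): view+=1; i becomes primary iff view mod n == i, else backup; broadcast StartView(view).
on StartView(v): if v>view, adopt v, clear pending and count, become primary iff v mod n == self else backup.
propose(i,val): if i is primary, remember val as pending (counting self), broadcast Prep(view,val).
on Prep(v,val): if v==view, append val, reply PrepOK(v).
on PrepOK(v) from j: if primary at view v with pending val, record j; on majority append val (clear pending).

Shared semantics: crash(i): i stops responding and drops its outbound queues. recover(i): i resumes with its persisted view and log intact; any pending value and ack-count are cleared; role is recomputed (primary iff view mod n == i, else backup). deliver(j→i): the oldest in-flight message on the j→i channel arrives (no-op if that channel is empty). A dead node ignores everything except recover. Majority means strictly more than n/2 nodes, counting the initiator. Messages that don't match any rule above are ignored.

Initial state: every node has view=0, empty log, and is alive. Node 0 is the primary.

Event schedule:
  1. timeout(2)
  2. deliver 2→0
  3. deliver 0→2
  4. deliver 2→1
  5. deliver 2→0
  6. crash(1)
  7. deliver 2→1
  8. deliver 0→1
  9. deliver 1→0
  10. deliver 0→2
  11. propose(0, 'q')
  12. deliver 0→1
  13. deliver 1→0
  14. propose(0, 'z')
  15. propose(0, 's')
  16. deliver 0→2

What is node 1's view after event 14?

e1 timeout(2): 2[back,v=1,-]
e2 deliver 2→0: 0[back,v=1,-]
e3 deliver 0→2: ·
e4 deliver 2→1: 1[prim,v=1,-]
e5 deliver 2→0: ·
e6 crash(1): 1[✗prim,v=1,-]
e7 deliver 2→1: ·
e8 deliver 0→1: ·
e9 deliver 1→0: ·
e10 deliver 0→2: ·
e11 propose(0,'q'): ·
e12 deliver 0→1: ·
e13 deliver 1→0: ·
e14 propose(0,'z'): ·

1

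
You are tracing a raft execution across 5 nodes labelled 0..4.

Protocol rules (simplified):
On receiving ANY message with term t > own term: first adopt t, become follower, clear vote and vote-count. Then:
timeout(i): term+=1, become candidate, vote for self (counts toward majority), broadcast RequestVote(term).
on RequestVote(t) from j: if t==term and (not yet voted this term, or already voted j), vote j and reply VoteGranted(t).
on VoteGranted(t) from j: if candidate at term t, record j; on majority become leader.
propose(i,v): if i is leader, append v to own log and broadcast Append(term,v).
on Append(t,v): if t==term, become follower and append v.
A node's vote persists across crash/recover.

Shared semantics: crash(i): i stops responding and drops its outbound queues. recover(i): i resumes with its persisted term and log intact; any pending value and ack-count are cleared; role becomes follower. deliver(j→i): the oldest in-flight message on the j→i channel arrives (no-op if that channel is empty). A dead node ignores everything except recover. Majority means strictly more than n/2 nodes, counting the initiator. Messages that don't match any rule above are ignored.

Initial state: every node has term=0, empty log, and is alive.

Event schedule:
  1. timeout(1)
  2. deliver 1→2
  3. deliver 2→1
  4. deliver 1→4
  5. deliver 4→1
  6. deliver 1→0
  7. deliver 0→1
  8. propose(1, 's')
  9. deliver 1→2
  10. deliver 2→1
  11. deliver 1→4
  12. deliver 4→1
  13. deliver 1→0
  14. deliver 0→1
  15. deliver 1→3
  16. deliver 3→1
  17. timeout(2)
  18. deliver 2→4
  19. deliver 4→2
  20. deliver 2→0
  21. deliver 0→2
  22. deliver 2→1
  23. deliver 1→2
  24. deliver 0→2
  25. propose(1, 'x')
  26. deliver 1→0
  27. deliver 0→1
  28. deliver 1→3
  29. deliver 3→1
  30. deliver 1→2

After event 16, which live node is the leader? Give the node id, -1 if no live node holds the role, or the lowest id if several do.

[1] timeout(1) → N1(cand t1 [-])
[2] deliver 1→2 → N2(foll t1 [-])
[3] deliver 2→1 → ∅
[4] deliver 1→4 → N4(foll t1 [-])
[5] deliver 4→1 → N1(lead t1 [-])
[6] deliver 1→0 → N0(foll t1 [-])
[7] deliver 0→1 → ∅
[8] propose(1,'s') → N1(lead t1 [s])
[9] deliver 1→2 → N2(foll t1 [s])
[10] deliver 2→1 → ∅
[11] deliver 1→4 → N4(foll t1 [s])
[12] deliver 4→1 → ∅
[13] deliver 1→0 → N0(foll t1 [s])
[14] deliver 0→1 → ∅
[15] deliver 1→3 → N3(foll t1 [-])
[16] deliver 3→1 → ∅

1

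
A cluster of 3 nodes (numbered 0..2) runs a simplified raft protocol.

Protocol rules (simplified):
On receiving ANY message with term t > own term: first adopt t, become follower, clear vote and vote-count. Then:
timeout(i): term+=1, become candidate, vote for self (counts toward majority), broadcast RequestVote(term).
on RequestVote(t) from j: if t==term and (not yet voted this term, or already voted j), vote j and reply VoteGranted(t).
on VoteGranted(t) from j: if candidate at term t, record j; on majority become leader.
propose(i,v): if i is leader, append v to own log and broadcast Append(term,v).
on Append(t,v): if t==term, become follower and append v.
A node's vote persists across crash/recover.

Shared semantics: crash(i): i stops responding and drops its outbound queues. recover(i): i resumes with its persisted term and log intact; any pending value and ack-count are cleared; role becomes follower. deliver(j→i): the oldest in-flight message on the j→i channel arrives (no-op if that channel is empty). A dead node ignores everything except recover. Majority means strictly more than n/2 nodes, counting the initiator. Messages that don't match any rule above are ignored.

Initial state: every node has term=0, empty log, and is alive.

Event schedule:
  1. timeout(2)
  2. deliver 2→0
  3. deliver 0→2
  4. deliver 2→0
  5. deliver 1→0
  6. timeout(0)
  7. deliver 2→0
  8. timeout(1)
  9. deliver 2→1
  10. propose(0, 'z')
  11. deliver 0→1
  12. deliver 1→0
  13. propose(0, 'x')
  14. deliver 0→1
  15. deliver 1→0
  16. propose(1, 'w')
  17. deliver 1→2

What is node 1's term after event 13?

2

step 1 timeout(2): 2={cand,t=1,log=-}
step 2 deliver 2→0: 0={foll,t=1,log=-}
step 3 deliver 0→2: 2={lead,t=1,log=-}
step 4 deliver 2→0: —
step 5 deliver 1→0: —
step 6 timeout(0): 0={cand,t=2,log=-}
step 7 deliver 2→0: —
step 8 timeout(1): 1={cand,t=1,log=-}
step 9 deliver 2→1: —
step 10 propose(0,'z'): —
step 11 deliver 0→1: 1={foll,t=2,log=-}
step 12 deliver 1→0: —
step 13 propose(0,'x'): —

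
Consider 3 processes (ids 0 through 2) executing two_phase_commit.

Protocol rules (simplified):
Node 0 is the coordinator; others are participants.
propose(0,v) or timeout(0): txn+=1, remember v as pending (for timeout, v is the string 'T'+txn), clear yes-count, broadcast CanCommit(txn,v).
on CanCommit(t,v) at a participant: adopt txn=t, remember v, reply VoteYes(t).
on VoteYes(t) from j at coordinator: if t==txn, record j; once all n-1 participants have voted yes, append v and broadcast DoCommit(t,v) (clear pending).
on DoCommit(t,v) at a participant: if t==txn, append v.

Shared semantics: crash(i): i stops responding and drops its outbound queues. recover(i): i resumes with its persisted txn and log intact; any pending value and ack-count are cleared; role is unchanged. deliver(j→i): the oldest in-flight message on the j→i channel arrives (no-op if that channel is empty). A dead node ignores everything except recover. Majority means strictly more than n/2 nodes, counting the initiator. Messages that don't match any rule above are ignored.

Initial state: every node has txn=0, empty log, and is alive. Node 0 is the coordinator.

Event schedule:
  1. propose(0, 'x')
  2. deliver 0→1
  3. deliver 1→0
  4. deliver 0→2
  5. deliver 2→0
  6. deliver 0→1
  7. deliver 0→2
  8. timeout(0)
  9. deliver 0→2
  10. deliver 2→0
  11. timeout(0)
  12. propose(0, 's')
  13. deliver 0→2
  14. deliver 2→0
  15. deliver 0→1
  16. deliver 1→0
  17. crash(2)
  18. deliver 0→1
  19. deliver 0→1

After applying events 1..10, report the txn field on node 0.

2

step 1 propose(0,'x'): 0={coor,t=1,log=-}
step 2 deliver 0→1: 1={part,t=1,log=-}
step 3 deliver 1→0: —
step 4 deliver 0→2: 2={part,t=1,log=-}
step 5 deliver 2→0: 0={coor,t=1,log=x}
step 6 deliver 0→1: 1={part,t=1,log=x}
step 7 deliver 0→2: 2={part,t=1,log=x}
step 8 timeout(0): 0={coor,t=2,log=x}
step 9 deliver 0→2: 2={part,t=2,log=x}
step 10 deliver 2→0: —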